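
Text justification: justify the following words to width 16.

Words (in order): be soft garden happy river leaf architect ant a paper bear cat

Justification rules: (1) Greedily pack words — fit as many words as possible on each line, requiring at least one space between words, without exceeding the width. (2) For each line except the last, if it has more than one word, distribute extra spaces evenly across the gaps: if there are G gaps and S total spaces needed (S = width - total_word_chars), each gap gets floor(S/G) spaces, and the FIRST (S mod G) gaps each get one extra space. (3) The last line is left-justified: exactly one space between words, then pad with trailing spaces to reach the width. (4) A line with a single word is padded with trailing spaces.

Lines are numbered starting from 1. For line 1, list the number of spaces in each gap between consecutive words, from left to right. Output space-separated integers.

Line 1: ['be', 'soft', 'garden'] (min_width=14, slack=2)
Line 2: ['happy', 'river', 'leaf'] (min_width=16, slack=0)
Line 3: ['architect', 'ant', 'a'] (min_width=15, slack=1)
Line 4: ['paper', 'bear', 'cat'] (min_width=14, slack=2)

Answer: 2 2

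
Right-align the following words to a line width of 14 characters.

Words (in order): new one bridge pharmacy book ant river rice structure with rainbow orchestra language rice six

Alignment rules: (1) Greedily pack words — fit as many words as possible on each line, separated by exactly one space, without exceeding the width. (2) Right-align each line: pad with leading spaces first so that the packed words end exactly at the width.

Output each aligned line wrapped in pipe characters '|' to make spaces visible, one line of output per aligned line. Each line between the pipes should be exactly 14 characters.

Line 1: ['new', 'one', 'bridge'] (min_width=14, slack=0)
Line 2: ['pharmacy', 'book'] (min_width=13, slack=1)
Line 3: ['ant', 'river', 'rice'] (min_width=14, slack=0)
Line 4: ['structure', 'with'] (min_width=14, slack=0)
Line 5: ['rainbow'] (min_width=7, slack=7)
Line 6: ['orchestra'] (min_width=9, slack=5)
Line 7: ['language', 'rice'] (min_width=13, slack=1)
Line 8: ['six'] (min_width=3, slack=11)

Answer: |new one bridge|
| pharmacy book|
|ant river rice|
|structure with|
|       rainbow|
|     orchestra|
| language rice|
|           six|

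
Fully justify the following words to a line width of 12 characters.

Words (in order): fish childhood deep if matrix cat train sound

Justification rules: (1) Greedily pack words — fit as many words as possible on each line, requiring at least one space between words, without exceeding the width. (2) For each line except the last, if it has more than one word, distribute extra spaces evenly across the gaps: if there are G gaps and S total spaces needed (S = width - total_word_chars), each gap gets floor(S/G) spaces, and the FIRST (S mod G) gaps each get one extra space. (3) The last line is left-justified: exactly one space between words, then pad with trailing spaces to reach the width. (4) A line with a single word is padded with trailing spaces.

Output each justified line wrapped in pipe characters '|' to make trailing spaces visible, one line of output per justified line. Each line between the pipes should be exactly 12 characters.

Line 1: ['fish'] (min_width=4, slack=8)
Line 2: ['childhood'] (min_width=9, slack=3)
Line 3: ['deep', 'if'] (min_width=7, slack=5)
Line 4: ['matrix', 'cat'] (min_width=10, slack=2)
Line 5: ['train', 'sound'] (min_width=11, slack=1)

Answer: |fish        |
|childhood   |
|deep      if|
|matrix   cat|
|train sound |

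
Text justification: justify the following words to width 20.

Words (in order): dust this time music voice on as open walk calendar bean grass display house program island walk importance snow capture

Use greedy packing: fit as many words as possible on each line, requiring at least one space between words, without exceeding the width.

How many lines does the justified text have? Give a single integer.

Line 1: ['dust', 'this', 'time', 'music'] (min_width=20, slack=0)
Line 2: ['voice', 'on', 'as', 'open'] (min_width=16, slack=4)
Line 3: ['walk', 'calendar', 'bean'] (min_width=18, slack=2)
Line 4: ['grass', 'display', 'house'] (min_width=19, slack=1)
Line 5: ['program', 'island', 'walk'] (min_width=19, slack=1)
Line 6: ['importance', 'snow'] (min_width=15, slack=5)
Line 7: ['capture'] (min_width=7, slack=13)
Total lines: 7

Answer: 7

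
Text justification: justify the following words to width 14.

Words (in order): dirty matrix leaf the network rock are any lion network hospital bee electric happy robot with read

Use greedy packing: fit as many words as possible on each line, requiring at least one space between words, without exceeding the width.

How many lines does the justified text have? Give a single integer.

Line 1: ['dirty', 'matrix'] (min_width=12, slack=2)
Line 2: ['leaf', 'the'] (min_width=8, slack=6)
Line 3: ['network', 'rock'] (min_width=12, slack=2)
Line 4: ['are', 'any', 'lion'] (min_width=12, slack=2)
Line 5: ['network'] (min_width=7, slack=7)
Line 6: ['hospital', 'bee'] (min_width=12, slack=2)
Line 7: ['electric', 'happy'] (min_width=14, slack=0)
Line 8: ['robot', 'with'] (min_width=10, slack=4)
Line 9: ['read'] (min_width=4, slack=10)
Total lines: 9

Answer: 9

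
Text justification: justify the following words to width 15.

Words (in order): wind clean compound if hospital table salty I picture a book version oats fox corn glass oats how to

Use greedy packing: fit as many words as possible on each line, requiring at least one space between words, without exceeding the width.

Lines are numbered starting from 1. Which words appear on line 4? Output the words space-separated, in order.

Line 1: ['wind', 'clean'] (min_width=10, slack=5)
Line 2: ['compound', 'if'] (min_width=11, slack=4)
Line 3: ['hospital', 'table'] (min_width=14, slack=1)
Line 4: ['salty', 'I', 'picture'] (min_width=15, slack=0)
Line 5: ['a', 'book', 'version'] (min_width=14, slack=1)
Line 6: ['oats', 'fox', 'corn'] (min_width=13, slack=2)
Line 7: ['glass', 'oats', 'how'] (min_width=14, slack=1)
Line 8: ['to'] (min_width=2, slack=13)

Answer: salty I picture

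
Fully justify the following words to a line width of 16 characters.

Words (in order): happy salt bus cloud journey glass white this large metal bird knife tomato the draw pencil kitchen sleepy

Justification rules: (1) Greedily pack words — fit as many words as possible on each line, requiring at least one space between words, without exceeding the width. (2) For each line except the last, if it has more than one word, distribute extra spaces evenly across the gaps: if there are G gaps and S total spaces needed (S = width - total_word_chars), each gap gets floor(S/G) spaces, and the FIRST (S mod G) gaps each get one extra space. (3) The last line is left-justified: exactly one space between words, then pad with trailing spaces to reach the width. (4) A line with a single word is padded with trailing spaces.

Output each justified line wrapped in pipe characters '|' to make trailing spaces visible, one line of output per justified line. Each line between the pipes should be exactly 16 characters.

Line 1: ['happy', 'salt', 'bus'] (min_width=14, slack=2)
Line 2: ['cloud', 'journey'] (min_width=13, slack=3)
Line 3: ['glass', 'white', 'this'] (min_width=16, slack=0)
Line 4: ['large', 'metal', 'bird'] (min_width=16, slack=0)
Line 5: ['knife', 'tomato', 'the'] (min_width=16, slack=0)
Line 6: ['draw', 'pencil'] (min_width=11, slack=5)
Line 7: ['kitchen', 'sleepy'] (min_width=14, slack=2)

Answer: |happy  salt  bus|
|cloud    journey|
|glass white this|
|large metal bird|
|knife tomato the|
|draw      pencil|
|kitchen sleepy  |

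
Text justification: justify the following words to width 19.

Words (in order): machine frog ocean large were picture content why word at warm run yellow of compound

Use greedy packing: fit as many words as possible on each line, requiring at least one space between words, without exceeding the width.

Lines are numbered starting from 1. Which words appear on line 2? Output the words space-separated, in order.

Answer: large were picture

Derivation:
Line 1: ['machine', 'frog', 'ocean'] (min_width=18, slack=1)
Line 2: ['large', 'were', 'picture'] (min_width=18, slack=1)
Line 3: ['content', 'why', 'word', 'at'] (min_width=19, slack=0)
Line 4: ['warm', 'run', 'yellow', 'of'] (min_width=18, slack=1)
Line 5: ['compound'] (min_width=8, slack=11)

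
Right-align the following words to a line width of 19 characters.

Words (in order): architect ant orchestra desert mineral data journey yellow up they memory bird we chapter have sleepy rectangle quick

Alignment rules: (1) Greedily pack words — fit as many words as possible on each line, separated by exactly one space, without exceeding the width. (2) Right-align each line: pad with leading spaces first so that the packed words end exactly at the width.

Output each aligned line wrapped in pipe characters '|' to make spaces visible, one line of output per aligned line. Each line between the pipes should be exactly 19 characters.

Answer: |      architect ant|
|   orchestra desert|
|       mineral data|
|  journey yellow up|
|they memory bird we|
|chapter have sleepy|
|    rectangle quick|

Derivation:
Line 1: ['architect', 'ant'] (min_width=13, slack=6)
Line 2: ['orchestra', 'desert'] (min_width=16, slack=3)
Line 3: ['mineral', 'data'] (min_width=12, slack=7)
Line 4: ['journey', 'yellow', 'up'] (min_width=17, slack=2)
Line 5: ['they', 'memory', 'bird', 'we'] (min_width=19, slack=0)
Line 6: ['chapter', 'have', 'sleepy'] (min_width=19, slack=0)
Line 7: ['rectangle', 'quick'] (min_width=15, slack=4)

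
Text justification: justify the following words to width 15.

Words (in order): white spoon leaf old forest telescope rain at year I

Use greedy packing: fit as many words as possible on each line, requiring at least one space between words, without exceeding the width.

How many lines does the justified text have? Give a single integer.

Answer: 4

Derivation:
Line 1: ['white', 'spoon'] (min_width=11, slack=4)
Line 2: ['leaf', 'old', 'forest'] (min_width=15, slack=0)
Line 3: ['telescope', 'rain'] (min_width=14, slack=1)
Line 4: ['at', 'year', 'I'] (min_width=9, slack=6)
Total lines: 4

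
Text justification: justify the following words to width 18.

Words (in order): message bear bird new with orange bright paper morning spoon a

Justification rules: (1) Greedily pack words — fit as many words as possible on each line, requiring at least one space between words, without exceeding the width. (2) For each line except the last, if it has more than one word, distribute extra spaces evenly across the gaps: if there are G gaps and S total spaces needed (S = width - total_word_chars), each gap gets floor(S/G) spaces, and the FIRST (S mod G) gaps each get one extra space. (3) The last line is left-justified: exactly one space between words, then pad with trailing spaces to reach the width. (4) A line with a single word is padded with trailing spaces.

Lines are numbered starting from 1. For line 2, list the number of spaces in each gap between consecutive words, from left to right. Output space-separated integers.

Answer: 3 2

Derivation:
Line 1: ['message', 'bear', 'bird'] (min_width=17, slack=1)
Line 2: ['new', 'with', 'orange'] (min_width=15, slack=3)
Line 3: ['bright', 'paper'] (min_width=12, slack=6)
Line 4: ['morning', 'spoon', 'a'] (min_width=15, slack=3)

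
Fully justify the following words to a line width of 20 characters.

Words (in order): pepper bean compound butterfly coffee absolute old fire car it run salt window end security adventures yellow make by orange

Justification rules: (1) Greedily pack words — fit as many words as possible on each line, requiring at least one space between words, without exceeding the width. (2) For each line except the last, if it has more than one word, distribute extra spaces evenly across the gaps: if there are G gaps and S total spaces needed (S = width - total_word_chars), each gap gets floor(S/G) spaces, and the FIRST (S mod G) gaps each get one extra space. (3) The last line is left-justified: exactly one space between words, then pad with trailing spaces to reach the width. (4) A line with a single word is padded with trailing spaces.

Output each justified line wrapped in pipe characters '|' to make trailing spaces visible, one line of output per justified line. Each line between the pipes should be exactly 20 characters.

Line 1: ['pepper', 'bean', 'compound'] (min_width=20, slack=0)
Line 2: ['butterfly', 'coffee'] (min_width=16, slack=4)
Line 3: ['absolute', 'old', 'fire'] (min_width=17, slack=3)
Line 4: ['car', 'it', 'run', 'salt'] (min_width=15, slack=5)
Line 5: ['window', 'end', 'security'] (min_width=19, slack=1)
Line 6: ['adventures', 'yellow'] (min_width=17, slack=3)
Line 7: ['make', 'by', 'orange'] (min_width=14, slack=6)

Answer: |pepper bean compound|
|butterfly     coffee|
|absolute   old  fire|
|car   it   run  salt|
|window  end security|
|adventures    yellow|
|make by orange      |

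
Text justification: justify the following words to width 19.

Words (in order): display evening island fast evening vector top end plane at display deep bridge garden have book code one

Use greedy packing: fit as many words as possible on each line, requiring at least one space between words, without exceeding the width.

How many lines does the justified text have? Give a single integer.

Answer: 6

Derivation:
Line 1: ['display', 'evening'] (min_width=15, slack=4)
Line 2: ['island', 'fast', 'evening'] (min_width=19, slack=0)
Line 3: ['vector', 'top', 'end'] (min_width=14, slack=5)
Line 4: ['plane', 'at', 'display'] (min_width=16, slack=3)
Line 5: ['deep', 'bridge', 'garden'] (min_width=18, slack=1)
Line 6: ['have', 'book', 'code', 'one'] (min_width=18, slack=1)
Total lines: 6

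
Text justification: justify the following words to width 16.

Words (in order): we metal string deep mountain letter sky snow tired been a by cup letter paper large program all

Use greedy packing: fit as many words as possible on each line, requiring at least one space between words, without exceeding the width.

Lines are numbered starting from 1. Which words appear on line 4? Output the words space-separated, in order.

Answer: tired been a by

Derivation:
Line 1: ['we', 'metal', 'string'] (min_width=15, slack=1)
Line 2: ['deep', 'mountain'] (min_width=13, slack=3)
Line 3: ['letter', 'sky', 'snow'] (min_width=15, slack=1)
Line 4: ['tired', 'been', 'a', 'by'] (min_width=15, slack=1)
Line 5: ['cup', 'letter', 'paper'] (min_width=16, slack=0)
Line 6: ['large', 'program'] (min_width=13, slack=3)
Line 7: ['all'] (min_width=3, slack=13)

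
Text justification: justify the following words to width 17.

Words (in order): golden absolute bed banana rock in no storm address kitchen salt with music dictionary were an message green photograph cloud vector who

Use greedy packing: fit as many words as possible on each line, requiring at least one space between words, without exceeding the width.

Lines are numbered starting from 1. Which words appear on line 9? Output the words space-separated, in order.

Answer: vector who

Derivation:
Line 1: ['golden', 'absolute'] (min_width=15, slack=2)
Line 2: ['bed', 'banana', 'rock'] (min_width=15, slack=2)
Line 3: ['in', 'no', 'storm'] (min_width=11, slack=6)
Line 4: ['address', 'kitchen'] (min_width=15, slack=2)
Line 5: ['salt', 'with', 'music'] (min_width=15, slack=2)
Line 6: ['dictionary', 'were'] (min_width=15, slack=2)
Line 7: ['an', 'message', 'green'] (min_width=16, slack=1)
Line 8: ['photograph', 'cloud'] (min_width=16, slack=1)
Line 9: ['vector', 'who'] (min_width=10, slack=7)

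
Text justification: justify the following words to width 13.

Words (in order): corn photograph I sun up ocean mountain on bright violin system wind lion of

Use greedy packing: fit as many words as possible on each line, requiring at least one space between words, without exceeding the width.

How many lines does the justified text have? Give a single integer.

Answer: 7

Derivation:
Line 1: ['corn'] (min_width=4, slack=9)
Line 2: ['photograph', 'I'] (min_width=12, slack=1)
Line 3: ['sun', 'up', 'ocean'] (min_width=12, slack=1)
Line 4: ['mountain', 'on'] (min_width=11, slack=2)
Line 5: ['bright', 'violin'] (min_width=13, slack=0)
Line 6: ['system', 'wind'] (min_width=11, slack=2)
Line 7: ['lion', 'of'] (min_width=7, slack=6)
Total lines: 7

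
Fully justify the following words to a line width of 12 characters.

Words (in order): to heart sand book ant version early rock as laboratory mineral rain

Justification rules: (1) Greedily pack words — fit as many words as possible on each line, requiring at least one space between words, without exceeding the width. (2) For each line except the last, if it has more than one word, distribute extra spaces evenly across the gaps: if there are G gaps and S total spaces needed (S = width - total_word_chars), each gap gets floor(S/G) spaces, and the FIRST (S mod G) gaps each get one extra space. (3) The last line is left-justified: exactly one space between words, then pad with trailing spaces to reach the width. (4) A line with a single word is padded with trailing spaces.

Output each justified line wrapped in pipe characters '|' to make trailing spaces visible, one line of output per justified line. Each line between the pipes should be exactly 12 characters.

Answer: |to     heart|
|sand    book|
|ant  version|
|early   rock|
|as          |
|laboratory  |
|mineral rain|

Derivation:
Line 1: ['to', 'heart'] (min_width=8, slack=4)
Line 2: ['sand', 'book'] (min_width=9, slack=3)
Line 3: ['ant', 'version'] (min_width=11, slack=1)
Line 4: ['early', 'rock'] (min_width=10, slack=2)
Line 5: ['as'] (min_width=2, slack=10)
Line 6: ['laboratory'] (min_width=10, slack=2)
Line 7: ['mineral', 'rain'] (min_width=12, slack=0)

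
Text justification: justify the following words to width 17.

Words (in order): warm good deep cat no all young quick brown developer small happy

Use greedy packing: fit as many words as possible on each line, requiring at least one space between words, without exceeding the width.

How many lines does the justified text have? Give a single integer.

Answer: 5

Derivation:
Line 1: ['warm', 'good', 'deep'] (min_width=14, slack=3)
Line 2: ['cat', 'no', 'all', 'young'] (min_width=16, slack=1)
Line 3: ['quick', 'brown'] (min_width=11, slack=6)
Line 4: ['developer', 'small'] (min_width=15, slack=2)
Line 5: ['happy'] (min_width=5, slack=12)
Total lines: 5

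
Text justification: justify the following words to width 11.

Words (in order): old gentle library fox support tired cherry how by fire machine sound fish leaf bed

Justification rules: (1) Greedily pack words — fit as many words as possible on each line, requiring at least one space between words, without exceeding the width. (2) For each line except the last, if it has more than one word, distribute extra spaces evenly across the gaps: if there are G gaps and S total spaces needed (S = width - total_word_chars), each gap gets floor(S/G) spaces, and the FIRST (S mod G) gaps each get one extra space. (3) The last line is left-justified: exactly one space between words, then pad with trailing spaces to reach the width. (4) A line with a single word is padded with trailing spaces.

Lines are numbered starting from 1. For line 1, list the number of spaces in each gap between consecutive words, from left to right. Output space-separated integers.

Line 1: ['old', 'gentle'] (min_width=10, slack=1)
Line 2: ['library', 'fox'] (min_width=11, slack=0)
Line 3: ['support'] (min_width=7, slack=4)
Line 4: ['tired'] (min_width=5, slack=6)
Line 5: ['cherry', 'how'] (min_width=10, slack=1)
Line 6: ['by', 'fire'] (min_width=7, slack=4)
Line 7: ['machine'] (min_width=7, slack=4)
Line 8: ['sound', 'fish'] (min_width=10, slack=1)
Line 9: ['leaf', 'bed'] (min_width=8, slack=3)

Answer: 2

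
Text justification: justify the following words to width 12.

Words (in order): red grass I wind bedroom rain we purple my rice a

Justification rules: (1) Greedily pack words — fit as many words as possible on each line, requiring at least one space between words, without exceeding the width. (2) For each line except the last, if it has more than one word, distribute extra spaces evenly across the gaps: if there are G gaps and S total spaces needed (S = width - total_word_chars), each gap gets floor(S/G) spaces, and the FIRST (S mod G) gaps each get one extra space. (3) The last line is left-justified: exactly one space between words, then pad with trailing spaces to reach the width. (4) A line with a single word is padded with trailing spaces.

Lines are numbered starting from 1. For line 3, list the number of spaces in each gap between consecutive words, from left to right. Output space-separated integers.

Line 1: ['red', 'grass', 'I'] (min_width=11, slack=1)
Line 2: ['wind', 'bedroom'] (min_width=12, slack=0)
Line 3: ['rain', 'we'] (min_width=7, slack=5)
Line 4: ['purple', 'my'] (min_width=9, slack=3)
Line 5: ['rice', 'a'] (min_width=6, slack=6)

Answer: 6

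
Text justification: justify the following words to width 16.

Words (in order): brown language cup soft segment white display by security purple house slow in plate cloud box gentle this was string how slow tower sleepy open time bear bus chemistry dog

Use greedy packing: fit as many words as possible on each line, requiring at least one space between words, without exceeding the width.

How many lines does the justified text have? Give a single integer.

Answer: 12

Derivation:
Line 1: ['brown', 'language'] (min_width=14, slack=2)
Line 2: ['cup', 'soft', 'segment'] (min_width=16, slack=0)
Line 3: ['white', 'display', 'by'] (min_width=16, slack=0)
Line 4: ['security', 'purple'] (min_width=15, slack=1)
Line 5: ['house', 'slow', 'in'] (min_width=13, slack=3)
Line 6: ['plate', 'cloud', 'box'] (min_width=15, slack=1)
Line 7: ['gentle', 'this', 'was'] (min_width=15, slack=1)
Line 8: ['string', 'how', 'slow'] (min_width=15, slack=1)
Line 9: ['tower', 'sleepy'] (min_width=12, slack=4)
Line 10: ['open', 'time', 'bear'] (min_width=14, slack=2)
Line 11: ['bus', 'chemistry'] (min_width=13, slack=3)
Line 12: ['dog'] (min_width=3, slack=13)
Total lines: 12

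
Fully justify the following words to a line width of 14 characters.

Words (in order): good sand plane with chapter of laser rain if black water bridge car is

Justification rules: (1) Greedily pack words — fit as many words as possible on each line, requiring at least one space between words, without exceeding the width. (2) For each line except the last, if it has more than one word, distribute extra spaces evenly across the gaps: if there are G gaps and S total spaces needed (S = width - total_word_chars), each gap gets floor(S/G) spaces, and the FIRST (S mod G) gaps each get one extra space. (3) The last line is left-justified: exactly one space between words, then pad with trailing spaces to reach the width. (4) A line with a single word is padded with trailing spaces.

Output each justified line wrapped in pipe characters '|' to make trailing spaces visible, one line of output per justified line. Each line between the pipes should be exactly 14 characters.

Answer: |good      sand|
|plane     with|
|chapter     of|
|laser  rain if|
|black    water|
|bridge car is |

Derivation:
Line 1: ['good', 'sand'] (min_width=9, slack=5)
Line 2: ['plane', 'with'] (min_width=10, slack=4)
Line 3: ['chapter', 'of'] (min_width=10, slack=4)
Line 4: ['laser', 'rain', 'if'] (min_width=13, slack=1)
Line 5: ['black', 'water'] (min_width=11, slack=3)
Line 6: ['bridge', 'car', 'is'] (min_width=13, slack=1)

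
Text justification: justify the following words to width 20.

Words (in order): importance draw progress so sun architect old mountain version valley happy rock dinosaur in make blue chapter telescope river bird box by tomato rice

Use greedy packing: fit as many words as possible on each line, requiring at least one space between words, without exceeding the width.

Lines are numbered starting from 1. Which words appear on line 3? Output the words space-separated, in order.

Answer: architect old

Derivation:
Line 1: ['importance', 'draw'] (min_width=15, slack=5)
Line 2: ['progress', 'so', 'sun'] (min_width=15, slack=5)
Line 3: ['architect', 'old'] (min_width=13, slack=7)
Line 4: ['mountain', 'version'] (min_width=16, slack=4)
Line 5: ['valley', 'happy', 'rock'] (min_width=17, slack=3)
Line 6: ['dinosaur', 'in', 'make'] (min_width=16, slack=4)
Line 7: ['blue', 'chapter'] (min_width=12, slack=8)
Line 8: ['telescope', 'river', 'bird'] (min_width=20, slack=0)
Line 9: ['box', 'by', 'tomato', 'rice'] (min_width=18, slack=2)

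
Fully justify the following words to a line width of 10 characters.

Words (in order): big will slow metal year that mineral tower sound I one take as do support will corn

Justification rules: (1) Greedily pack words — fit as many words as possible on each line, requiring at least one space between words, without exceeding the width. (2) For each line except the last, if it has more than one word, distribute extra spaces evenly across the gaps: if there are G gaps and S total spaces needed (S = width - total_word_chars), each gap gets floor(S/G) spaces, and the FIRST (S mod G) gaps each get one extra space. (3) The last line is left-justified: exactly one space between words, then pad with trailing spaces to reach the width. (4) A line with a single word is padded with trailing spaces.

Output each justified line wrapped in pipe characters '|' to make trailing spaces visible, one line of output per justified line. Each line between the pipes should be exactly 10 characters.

Line 1: ['big', 'will'] (min_width=8, slack=2)
Line 2: ['slow', 'metal'] (min_width=10, slack=0)
Line 3: ['year', 'that'] (min_width=9, slack=1)
Line 4: ['mineral'] (min_width=7, slack=3)
Line 5: ['tower'] (min_width=5, slack=5)
Line 6: ['sound', 'I'] (min_width=7, slack=3)
Line 7: ['one', 'take'] (min_width=8, slack=2)
Line 8: ['as', 'do'] (min_width=5, slack=5)
Line 9: ['support'] (min_width=7, slack=3)
Line 10: ['will', 'corn'] (min_width=9, slack=1)

Answer: |big   will|
|slow metal|
|year  that|
|mineral   |
|tower     |
|sound    I|
|one   take|
|as      do|
|support   |
|will corn |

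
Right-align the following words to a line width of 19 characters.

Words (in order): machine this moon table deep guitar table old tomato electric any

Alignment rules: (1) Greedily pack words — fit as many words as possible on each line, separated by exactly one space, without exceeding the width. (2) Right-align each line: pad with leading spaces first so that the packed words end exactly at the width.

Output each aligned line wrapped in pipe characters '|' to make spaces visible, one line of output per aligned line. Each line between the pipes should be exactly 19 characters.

Answer: |  machine this moon|
|  table deep guitar|
|   table old tomato|
|       electric any|

Derivation:
Line 1: ['machine', 'this', 'moon'] (min_width=17, slack=2)
Line 2: ['table', 'deep', 'guitar'] (min_width=17, slack=2)
Line 3: ['table', 'old', 'tomato'] (min_width=16, slack=3)
Line 4: ['electric', 'any'] (min_width=12, slack=7)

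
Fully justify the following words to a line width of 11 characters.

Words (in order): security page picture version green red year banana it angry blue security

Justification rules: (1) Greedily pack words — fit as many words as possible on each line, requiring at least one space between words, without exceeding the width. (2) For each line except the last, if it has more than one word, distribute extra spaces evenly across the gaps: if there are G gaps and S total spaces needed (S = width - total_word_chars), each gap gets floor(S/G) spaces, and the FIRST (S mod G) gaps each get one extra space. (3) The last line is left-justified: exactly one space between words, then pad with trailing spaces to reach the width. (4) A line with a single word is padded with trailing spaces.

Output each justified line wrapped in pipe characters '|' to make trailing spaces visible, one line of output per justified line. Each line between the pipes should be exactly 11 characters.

Answer: |security   |
|page       |
|picture    |
|version    |
|green   red|
|year banana|
|it    angry|
|blue       |
|security   |

Derivation:
Line 1: ['security'] (min_width=8, slack=3)
Line 2: ['page'] (min_width=4, slack=7)
Line 3: ['picture'] (min_width=7, slack=4)
Line 4: ['version'] (min_width=7, slack=4)
Line 5: ['green', 'red'] (min_width=9, slack=2)
Line 6: ['year', 'banana'] (min_width=11, slack=0)
Line 7: ['it', 'angry'] (min_width=8, slack=3)
Line 8: ['blue'] (min_width=4, slack=7)
Line 9: ['security'] (min_width=8, slack=3)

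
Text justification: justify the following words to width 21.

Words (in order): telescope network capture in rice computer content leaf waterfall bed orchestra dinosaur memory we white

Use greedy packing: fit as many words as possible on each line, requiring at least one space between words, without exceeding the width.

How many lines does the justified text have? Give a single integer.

Answer: 6

Derivation:
Line 1: ['telescope', 'network'] (min_width=17, slack=4)
Line 2: ['capture', 'in', 'rice'] (min_width=15, slack=6)
Line 3: ['computer', 'content', 'leaf'] (min_width=21, slack=0)
Line 4: ['waterfall', 'bed'] (min_width=13, slack=8)
Line 5: ['orchestra', 'dinosaur'] (min_width=18, slack=3)
Line 6: ['memory', 'we', 'white'] (min_width=15, slack=6)
Total lines: 6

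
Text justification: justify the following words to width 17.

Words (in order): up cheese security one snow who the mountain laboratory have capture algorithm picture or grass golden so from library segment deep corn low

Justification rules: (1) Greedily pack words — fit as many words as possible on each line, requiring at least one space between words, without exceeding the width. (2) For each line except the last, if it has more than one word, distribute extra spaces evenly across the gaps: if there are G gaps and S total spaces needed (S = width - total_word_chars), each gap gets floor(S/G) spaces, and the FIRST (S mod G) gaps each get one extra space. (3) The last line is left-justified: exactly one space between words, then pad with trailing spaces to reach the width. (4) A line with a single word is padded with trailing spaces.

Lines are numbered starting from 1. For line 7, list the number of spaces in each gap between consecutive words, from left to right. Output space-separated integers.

Answer: 3 2

Derivation:
Line 1: ['up', 'cheese'] (min_width=9, slack=8)
Line 2: ['security', 'one', 'snow'] (min_width=17, slack=0)
Line 3: ['who', 'the', 'mountain'] (min_width=16, slack=1)
Line 4: ['laboratory', 'have'] (min_width=15, slack=2)
Line 5: ['capture', 'algorithm'] (min_width=17, slack=0)
Line 6: ['picture', 'or', 'grass'] (min_width=16, slack=1)
Line 7: ['golden', 'so', 'from'] (min_width=14, slack=3)
Line 8: ['library', 'segment'] (min_width=15, slack=2)
Line 9: ['deep', 'corn', 'low'] (min_width=13, slack=4)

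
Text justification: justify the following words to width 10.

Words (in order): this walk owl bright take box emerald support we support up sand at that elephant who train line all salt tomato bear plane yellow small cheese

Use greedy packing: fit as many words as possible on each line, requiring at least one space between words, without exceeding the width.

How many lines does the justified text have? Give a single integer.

Line 1: ['this', 'walk'] (min_width=9, slack=1)
Line 2: ['owl', 'bright'] (min_width=10, slack=0)
Line 3: ['take', 'box'] (min_width=8, slack=2)
Line 4: ['emerald'] (min_width=7, slack=3)
Line 5: ['support', 'we'] (min_width=10, slack=0)
Line 6: ['support', 'up'] (min_width=10, slack=0)
Line 7: ['sand', 'at'] (min_width=7, slack=3)
Line 8: ['that'] (min_width=4, slack=6)
Line 9: ['elephant'] (min_width=8, slack=2)
Line 10: ['who', 'train'] (min_width=9, slack=1)
Line 11: ['line', 'all'] (min_width=8, slack=2)
Line 12: ['salt'] (min_width=4, slack=6)
Line 13: ['tomato'] (min_width=6, slack=4)
Line 14: ['bear', 'plane'] (min_width=10, slack=0)
Line 15: ['yellow'] (min_width=6, slack=4)
Line 16: ['small'] (min_width=5, slack=5)
Line 17: ['cheese'] (min_width=6, slack=4)
Total lines: 17

Answer: 17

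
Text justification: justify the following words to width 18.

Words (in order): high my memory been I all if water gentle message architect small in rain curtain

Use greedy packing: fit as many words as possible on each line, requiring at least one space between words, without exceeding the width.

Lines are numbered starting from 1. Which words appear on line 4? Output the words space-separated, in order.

Answer: message architect

Derivation:
Line 1: ['high', 'my', 'memory'] (min_width=14, slack=4)
Line 2: ['been', 'I', 'all', 'if'] (min_width=13, slack=5)
Line 3: ['water', 'gentle'] (min_width=12, slack=6)
Line 4: ['message', 'architect'] (min_width=17, slack=1)
Line 5: ['small', 'in', 'rain'] (min_width=13, slack=5)
Line 6: ['curtain'] (min_width=7, slack=11)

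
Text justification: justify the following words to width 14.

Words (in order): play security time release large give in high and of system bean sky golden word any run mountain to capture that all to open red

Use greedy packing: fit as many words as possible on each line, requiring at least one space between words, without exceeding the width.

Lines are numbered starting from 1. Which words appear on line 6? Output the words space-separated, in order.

Answer: sky golden

Derivation:
Line 1: ['play', 'security'] (min_width=13, slack=1)
Line 2: ['time', 'release'] (min_width=12, slack=2)
Line 3: ['large', 'give', 'in'] (min_width=13, slack=1)
Line 4: ['high', 'and', 'of'] (min_width=11, slack=3)
Line 5: ['system', 'bean'] (min_width=11, slack=3)
Line 6: ['sky', 'golden'] (min_width=10, slack=4)
Line 7: ['word', 'any', 'run'] (min_width=12, slack=2)
Line 8: ['mountain', 'to'] (min_width=11, slack=3)
Line 9: ['capture', 'that'] (min_width=12, slack=2)
Line 10: ['all', 'to', 'open'] (min_width=11, slack=3)
Line 11: ['red'] (min_width=3, slack=11)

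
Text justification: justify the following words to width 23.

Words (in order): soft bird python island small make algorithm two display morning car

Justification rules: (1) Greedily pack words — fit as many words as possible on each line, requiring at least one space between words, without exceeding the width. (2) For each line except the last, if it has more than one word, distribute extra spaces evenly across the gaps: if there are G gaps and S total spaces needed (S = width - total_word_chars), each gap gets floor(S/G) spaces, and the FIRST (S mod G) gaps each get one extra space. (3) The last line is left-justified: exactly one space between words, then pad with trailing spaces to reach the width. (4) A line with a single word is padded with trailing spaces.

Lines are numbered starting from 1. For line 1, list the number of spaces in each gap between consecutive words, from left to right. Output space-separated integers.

Line 1: ['soft', 'bird', 'python', 'island'] (min_width=23, slack=0)
Line 2: ['small', 'make', 'algorithm'] (min_width=20, slack=3)
Line 3: ['two', 'display', 'morning', 'car'] (min_width=23, slack=0)

Answer: 1 1 1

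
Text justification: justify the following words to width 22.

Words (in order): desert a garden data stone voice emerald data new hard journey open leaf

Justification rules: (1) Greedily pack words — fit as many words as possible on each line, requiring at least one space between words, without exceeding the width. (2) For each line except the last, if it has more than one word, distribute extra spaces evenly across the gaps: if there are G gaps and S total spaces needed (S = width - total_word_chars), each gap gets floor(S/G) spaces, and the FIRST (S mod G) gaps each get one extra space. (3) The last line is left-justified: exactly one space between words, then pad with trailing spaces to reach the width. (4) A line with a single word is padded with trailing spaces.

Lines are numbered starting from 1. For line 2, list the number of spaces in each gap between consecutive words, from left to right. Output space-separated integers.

Answer: 3 2

Derivation:
Line 1: ['desert', 'a', 'garden', 'data'] (min_width=20, slack=2)
Line 2: ['stone', 'voice', 'emerald'] (min_width=19, slack=3)
Line 3: ['data', 'new', 'hard', 'journey'] (min_width=21, slack=1)
Line 4: ['open', 'leaf'] (min_width=9, slack=13)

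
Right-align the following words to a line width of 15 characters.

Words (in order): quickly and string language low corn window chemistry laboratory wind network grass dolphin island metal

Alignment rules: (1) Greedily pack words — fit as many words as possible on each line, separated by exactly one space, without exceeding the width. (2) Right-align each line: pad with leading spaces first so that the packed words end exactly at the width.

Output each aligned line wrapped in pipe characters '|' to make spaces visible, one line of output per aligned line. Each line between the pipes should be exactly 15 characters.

Line 1: ['quickly', 'and'] (min_width=11, slack=4)
Line 2: ['string', 'language'] (min_width=15, slack=0)
Line 3: ['low', 'corn', 'window'] (min_width=15, slack=0)
Line 4: ['chemistry'] (min_width=9, slack=6)
Line 5: ['laboratory', 'wind'] (min_width=15, slack=0)
Line 6: ['network', 'grass'] (min_width=13, slack=2)
Line 7: ['dolphin', 'island'] (min_width=14, slack=1)
Line 8: ['metal'] (min_width=5, slack=10)

Answer: |    quickly and|
|string language|
|low corn window|
|      chemistry|
|laboratory wind|
|  network grass|
| dolphin island|
|          metal|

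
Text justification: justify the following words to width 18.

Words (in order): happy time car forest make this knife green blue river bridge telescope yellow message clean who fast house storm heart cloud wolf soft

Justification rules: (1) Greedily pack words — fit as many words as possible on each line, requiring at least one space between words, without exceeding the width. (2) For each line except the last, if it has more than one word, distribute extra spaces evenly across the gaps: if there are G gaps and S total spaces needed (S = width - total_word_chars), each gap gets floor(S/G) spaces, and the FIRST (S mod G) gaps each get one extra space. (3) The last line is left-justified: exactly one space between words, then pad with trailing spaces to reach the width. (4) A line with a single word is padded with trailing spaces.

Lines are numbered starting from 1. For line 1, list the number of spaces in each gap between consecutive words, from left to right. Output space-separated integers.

Answer: 3 3

Derivation:
Line 1: ['happy', 'time', 'car'] (min_width=14, slack=4)
Line 2: ['forest', 'make', 'this'] (min_width=16, slack=2)
Line 3: ['knife', 'green', 'blue'] (min_width=16, slack=2)
Line 4: ['river', 'bridge'] (min_width=12, slack=6)
Line 5: ['telescope', 'yellow'] (min_width=16, slack=2)
Line 6: ['message', 'clean', 'who'] (min_width=17, slack=1)
Line 7: ['fast', 'house', 'storm'] (min_width=16, slack=2)
Line 8: ['heart', 'cloud', 'wolf'] (min_width=16, slack=2)
Line 9: ['soft'] (min_width=4, slack=14)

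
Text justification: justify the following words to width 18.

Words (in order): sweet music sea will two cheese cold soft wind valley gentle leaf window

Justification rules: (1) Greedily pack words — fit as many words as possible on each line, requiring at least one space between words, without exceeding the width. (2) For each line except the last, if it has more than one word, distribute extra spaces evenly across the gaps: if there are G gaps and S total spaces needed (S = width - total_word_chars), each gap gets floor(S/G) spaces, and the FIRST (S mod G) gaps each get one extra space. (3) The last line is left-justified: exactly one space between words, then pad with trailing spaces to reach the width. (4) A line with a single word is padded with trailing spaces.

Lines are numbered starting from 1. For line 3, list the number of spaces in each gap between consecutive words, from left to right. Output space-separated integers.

Answer: 3 3

Derivation:
Line 1: ['sweet', 'music', 'sea'] (min_width=15, slack=3)
Line 2: ['will', 'two', 'cheese'] (min_width=15, slack=3)
Line 3: ['cold', 'soft', 'wind'] (min_width=14, slack=4)
Line 4: ['valley', 'gentle', 'leaf'] (min_width=18, slack=0)
Line 5: ['window'] (min_width=6, slack=12)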